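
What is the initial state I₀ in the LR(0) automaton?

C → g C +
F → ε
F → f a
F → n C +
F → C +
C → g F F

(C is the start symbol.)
{ [C → . g C +], [C → . g F F], [C' → . C] }

First, augment the grammar with C' → C
I₀ = CLOSURE({ [C' → . C] }):
  [C' → . C] has the dot before C: add [C → . g C +], [C → . g F F]
No further items can be added.

I₀ = { [C → . g C +], [C → . g F F], [C' → . C] }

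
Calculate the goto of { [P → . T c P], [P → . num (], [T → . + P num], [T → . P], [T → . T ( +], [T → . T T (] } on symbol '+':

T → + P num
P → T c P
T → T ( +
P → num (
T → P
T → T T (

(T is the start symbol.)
{ [P → . T c P], [P → . num (], [T → + . P num], [T → . + P num], [T → . P], [T → . T ( +], [T → . T T (] }

GOTO(I, '+') = CLOSURE({ [A → αX.β] : [A → α.Xβ] ∈ I, X = '+' })

Items with dot before '+', with the dot advanced:
  [T → . + P num] → [T → + . P num]
Closure of the advanced items:
  [T → + . P num] has the dot before P: add [P → . T c P], [P → . num (]
  [P → . T c P] has the dot before T: add [T → . + P num], [T → . T ( +], [T → . P], [T → . T T (]

GOTO = { [P → . T c P], [P → . num (], [T → + . P num], [T → . + P num], [T → . P], [T → . T ( +], [T → . T T (] }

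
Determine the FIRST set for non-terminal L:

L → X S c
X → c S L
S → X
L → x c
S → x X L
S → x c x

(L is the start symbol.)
To compute FIRST(L), examine every production with L on the left-hand side, reading each right-hand side left to right until a non-nullable symbol is reached.

FIRST sets of the other non-terminals involved (by the same procedure, iterated to a fixed point):
  FIRST(X) = { 'c' }

From L → X S c:
  - X is a non-terminal: add FIRST(X) \ {ε} = { 'c' }
    X is not nullable, so stop
From L → x c:
  - x is a terminal: add 'x' and stop

Collecting: FIRST(L) = { 'c', 'x' }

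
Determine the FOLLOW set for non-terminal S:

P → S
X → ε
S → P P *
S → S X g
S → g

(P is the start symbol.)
In P → S: S is at the end, add FOLLOW(P)
In S → S X g: S is followed by X g, add FIRST(X g) \ {ε} = { 'g' }

The FOLLOW sets referred to above (computed the same way, to a fixed point):
  FOLLOW(P) = { $, '*', 'g' }

Taking the union: FOLLOW(S) = { $, '*', 'g' }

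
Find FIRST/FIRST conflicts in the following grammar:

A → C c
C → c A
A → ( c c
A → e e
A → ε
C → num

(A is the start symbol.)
A FIRST/FIRST conflict occurs when two productions N → α and N → β for the same non-terminal have FIRST(α) ∩ FIRST(β) ≠ ∅ (with ε ∈ FIRST of a nullable right-hand side, so two nullable alternatives also conflict).

FIRST sets of the non-terminals at (or reachable through a nullable prefix from) the front of some alternative:
  FIRST(C) = { 'c', 'num' }

Productions for A:
  A → C c: FIRST = { 'c', 'num' }
  A → ( c c: FIRST = { '(' }
  A → e e: FIRST = { 'e' }
  A → ε: FIRST = { ε }
Productions for C:
  C → c A: FIRST = { 'c' }
  C → num: FIRST = { 'num' }

All alternatives of each non-terminal have pairwise disjoint FIRST sets.

Answer: No FIRST/FIRST conflicts.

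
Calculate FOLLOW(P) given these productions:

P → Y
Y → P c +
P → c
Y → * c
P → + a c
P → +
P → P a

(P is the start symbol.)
To compute FOLLOW(P), find every occurrence of P on a right-hand side N → α P β: add FIRST(β) \ {ε}, and if β is empty or nullable also add FOLLOW(N). Iterate to a fixed point.

P is the start symbol, so $ ∈ FOLLOW(P).
In Y → P c +: P is followed by c '+', add FIRST(c '+') \ {ε} = { 'c' }
In P → P a: P is followed by a, add FIRST(a) \ {ε} = { 'a' }

Taking the union: FOLLOW(P) = { $, 'a', 'c' }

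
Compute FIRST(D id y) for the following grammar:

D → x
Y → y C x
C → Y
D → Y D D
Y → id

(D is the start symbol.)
{ 'id', 'x', 'y' }

FIRST sets of the non-terminals involved (from the grammar, by fixed-point iteration):
  FIRST(D) = { 'id', 'x', 'y' }

To compute FIRST(D id y), process the symbols left to right:
Symbol D is a non-terminal. Add FIRST(D) \ {ε} = { 'id', 'x', 'y' }
D is not nullable (ε ∉ FIRST(D)), so stop here.
FIRST(D id y) = { 'id', 'x', 'y' }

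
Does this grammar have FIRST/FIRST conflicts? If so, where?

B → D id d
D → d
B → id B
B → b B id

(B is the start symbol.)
No FIRST/FIRST conflicts.

A FIRST/FIRST conflict occurs when two productions N → α and N → β for the same non-terminal have FIRST(α) ∩ FIRST(β) ≠ ∅ (with ε ∈ FIRST of a nullable right-hand side, so two nullable alternatives also conflict).

FIRST sets of the non-terminals at (or reachable through a nullable prefix from) the front of some alternative:
  FIRST(D) = { 'd' }

Productions for B:
  B → D id d: FIRST = { 'd' }
  B → id B: FIRST = { 'id' }
  B → b B id: FIRST = { 'b' }
D has only one production, so no FIRST/FIRST conflict is possible there.

All alternatives of each non-terminal have pairwise disjoint FIRST sets.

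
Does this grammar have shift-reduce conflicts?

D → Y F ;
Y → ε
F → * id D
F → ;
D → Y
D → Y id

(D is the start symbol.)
Yes — I2: [D → Y .] vs [D → Y . id]

Augment with D' → D and build the canonical LR(0) collection (I0 = CLOSURE({[D' → . D]}), then GOTO on every symbol after a dot until no new states appear). It has 10 states:
  I0: { [D → . Y F ;], [D → . Y id], [D → . Y], [D' → . D], [Y → .] }  — reduce
  I1: { [D' → D .] }  — accept
  I2: { [D → Y . F ;], [D → Y . id], [D → Y .], [F → . * id D], [F → . ;] }  — shift, reduce
  I3: { [F → * . id D] }  — shift
  I4: { [F → ; .] }  — reduce
  I5: { [D → Y F . ;] }  — shift
  I6: { [D → Y id .] }  — reduce
  I7: { [D → Y F ; .] }  — reduce
  I8: { [D → . Y F ;], [D → . Y id], [D → . Y], [F → * id . D], [Y → .] }  — reduce
  I9: { [F → * id D .] }  — reduce

I2 contains reduce item [D → Y .] and shift items [D → Y . id], [F → . * id D], [F → . ;] — shift-reduce conflict.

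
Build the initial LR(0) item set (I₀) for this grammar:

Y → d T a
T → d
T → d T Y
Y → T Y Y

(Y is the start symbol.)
{ [T → . d T Y], [T → . d], [Y → . T Y Y], [Y → . d T a], [Y' → . Y] }

First, augment the grammar with Y' → Y
I₀ = CLOSURE({ [Y' → . Y] }):
  [Y' → . Y] has the dot before Y: add [Y → . d T a], [Y → . T Y Y]
  [Y → . T Y Y] has the dot before T: add [T → . d], [T → . d T Y]
No further items can be added.

I₀ = { [T → . d T Y], [T → . d], [Y → . T Y Y], [Y → . d T a], [Y' → . Y] }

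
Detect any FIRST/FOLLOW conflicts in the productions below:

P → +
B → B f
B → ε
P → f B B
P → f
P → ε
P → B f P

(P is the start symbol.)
Yes. B → B f with FOLLOW(B) on { 'f' }

Nullable non-terminals: B, P.
FIRST sets used below: FIRST(B) = { 'f', ε }

B: nullable alternative(s) B → ε; FOLLOW(B) = { $, 'f' }
  B → B f: FIRST \ {ε} = { 'f' } — overlaps FOLLOW(B) on { 'f' }: CONFLICT
  B → ε: FIRST \ {ε} = { } — this is the only nullable alternative, skip

P: nullable alternative(s) P → ε; FOLLOW(P) = { $ }
  P → +: FIRST \ {ε} = { '+' } — disjoint from FOLLOW(P)
  P → f B B: FIRST \ {ε} = { 'f' } — disjoint from FOLLOW(P)
  P → f: FIRST \ {ε} = { 'f' } — disjoint from FOLLOW(P)
  P → ε: FIRST \ {ε} = { } — this is the only nullable alternative, skip
  P → B f P: FIRST \ {ε} = { 'f' } — disjoint from FOLLOW(P)

So the grammar has 1 FIRST/FOLLOW conflict (marked CONFLICT above).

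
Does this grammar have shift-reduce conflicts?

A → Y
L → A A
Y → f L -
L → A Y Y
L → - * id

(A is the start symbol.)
Augment with A' → A and build the canonical LR(0) collection (I0 = CLOSURE({[A' → . A]}), then GOTO on every symbol after a dot until no new states appear). It has 13 states:
  I0: { [A → . Y], [A' → . A], [Y → . f L -] }  — shift
  I1: { [A' → A .] }  — accept
  I2: { [A → Y .] }  — reduce
  I3: { [A → . Y], [L → . - * id], [L → . A A], [L → . A Y Y], [Y → . f L -], [Y → f . L -] }  — shift
  I4: { [L → - . * id] }  — shift
  I5: { [A → . Y], [L → A . A], [L → A . Y Y], [Y → . f L -] }  — shift
  I6: { [Y → f L . -] }  — shift
  I7: { [Y → f L - .] }  — reduce
  I8: { [L → A A .] }  — reduce
  I9: { [A → Y .], [L → A Y . Y], [Y → . f L -] }  — shift, reduce
  I10: { [L → A Y Y .] }  — reduce
  I11: { [L → - * . id] }  — shift
  I12: { [L → - * id .] }  — reduce

I9 contains reduce item [A → Y .] and shift item [Y → . f L -] — shift-reduce conflict.

Answer: Yes — I9: [A → Y .] vs [Y → . f L -]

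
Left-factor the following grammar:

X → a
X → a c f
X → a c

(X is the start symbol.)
Left-factoring transforms A → αβ₁ | αβ₂ into A → αA' and A' → β₁ | β₂
(α is the longest common prefix among the alternatives). Repeat until
no nonterminal has two alternatives with a common prefix.

Round 1: X has alternatives sharing prefix 'a'. Introduce X': X → a X'
  Add: X' → ε
  Add: X' → c f
  Add: X' → c

Round 2: X' has alternatives sharing prefix 'c'. Introduce X'': X' → c X''
  Add: X'' → f
  Add: X'' → ε

No remaining common prefixes — done.

Resulting grammar:
X → a X'
X' → ε
X' → c X''
X'' → f
X'' → ε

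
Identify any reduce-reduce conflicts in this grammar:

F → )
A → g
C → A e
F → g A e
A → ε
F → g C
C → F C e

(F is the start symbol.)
Augment with F' → F and build the canonical LR(0) collection (I0 = CLOSURE({[F' → . F]}), then GOTO on every symbol after a dot until no new states appear). It has 13 states:
  I0: { [F → . )], [F → . g A e], [F → . g C], [F' → . F] }  — shift
  I1: { [F → ) .] }  — reduce
  I2: { [F' → F .] }  — accept
  I3: { [A → . g], [A → .], [C → . A e], [C → . F C e], [F → . )], [F → . g A e], [F → . g C], [F → g . A e], [F → g . C] }  — shift, reduce
  I4: { [C → A . e], [F → g A . e] }  — shift
  I5: { [F → g C .] }  — reduce
  I6: { [A → . g], [A → .], [C → . A e], [C → . F C e], [C → F . C e], [F → . )], [F → . g A e], [F → . g C] }  — shift, reduce
  I7: { [A → . g], [A → .], [A → g .], [C → . A e], [C → . F C e], [F → . )], [F → . g A e], [F → . g C], [F → g . A e], [F → g . C] }  — shift, 2 reduces
  I8: { [C → A . e] }  — shift
  I9: { [C → F C . e] }  — shift
  I10: { [C → F C e .] }  — reduce
  I11: { [C → A e .] }  — reduce
  I12: { [C → A e .], [F → g A e .] }  — 2 reduces

I7 contains complete items [A → .], [A → g .] — reduce-reduce conflict.
I12 contains complete items [C → A e .], [F → g A e .] — reduce-reduce conflict.

Answer: Yes — I7: [A → .] vs [A → g .]; I12: [C → A e .] vs [F → g A e .]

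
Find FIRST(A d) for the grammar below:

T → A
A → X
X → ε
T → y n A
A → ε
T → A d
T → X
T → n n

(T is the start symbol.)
{ 'd' }

FIRST sets of the non-terminals involved (from the grammar, by fixed-point iteration):
  FIRST(A) = { ε }

To compute FIRST(A d), process the symbols left to right:
Symbol A is a non-terminal. Add FIRST(A) \ {ε} = { }
A is nullable (ε ∈ FIRST(A)), continue to the next symbol.
Symbol d is a terminal. Add 'd' and stop.
FIRST(A d) = { 'd' }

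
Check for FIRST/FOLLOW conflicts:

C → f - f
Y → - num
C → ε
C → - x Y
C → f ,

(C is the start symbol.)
No FIRST/FOLLOW conflicts.

Nullable non-terminals: C.

C: nullable alternative(s) C → ε; FOLLOW(C) = { $ }
  C → f - f: FIRST \ {ε} = { 'f' } — disjoint from FOLLOW(C)
  C → ε: FIRST \ {ε} = { } — this is the only nullable alternative, skip
  C → - x Y: FIRST \ {ε} = { '-' } — disjoint from FOLLOW(C)
  C → f ,: FIRST \ {ε} = { 'f' } — disjoint from FOLLOW(C)

Y has no nullable alternative, so no FIRST/FOLLOW check is needed there.

No FIRST/FOLLOW conflicts found.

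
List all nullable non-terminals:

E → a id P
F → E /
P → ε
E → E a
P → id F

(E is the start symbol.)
{ 'P' }

A non-terminal is nullable if it can derive ε (the empty string): either it has an ε-production, or it has a production whose right-hand side consists entirely of nullable non-terminals.

ε-productions: P → ε
So P is immediately nullable.
No further non-terminal can be added: every production for the remaining non-terminals contains a terminal or a non-nullable non-terminal.
Nullable = { 'P' }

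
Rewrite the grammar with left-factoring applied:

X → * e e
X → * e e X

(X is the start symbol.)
Left-factoring transforms A → αβ₁ | αβ₂ into A → αA' and A' → β₁ | β₂
(α is the longest common prefix among the alternatives). Repeat until
no nonterminal has two alternatives with a common prefix.

Round 1: X has alternatives sharing prefix '* e e'. Introduce X': X → * e e X'
  Add: X' → ε
  Add: X' → X

No remaining common prefixes — done.

Resulting grammar:
X → * e e X'
X' → ε
X' → X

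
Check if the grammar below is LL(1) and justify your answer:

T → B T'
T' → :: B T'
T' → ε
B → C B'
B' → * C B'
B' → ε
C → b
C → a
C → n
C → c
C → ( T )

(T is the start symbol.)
A grammar is LL(1) if for each non-terminal N with multiple productions, the predict sets of those productions are pairwise disjoint, where PREDICT(N → α) = (FIRST(α) \ {ε}) ∪ (FOLLOW(N) if α ⇒* ε).

Relevant sets:
  FOLLOW(T') = { $, ')' }
  FOLLOW(B') = { $, ')', '::' }

For T':
  PREDICT(T' → :: B T') = { '::' }
  PREDICT(T' → ε) = { $, ')' }
For B':
  PREDICT(B' → '*' C B') = { '*' }
  PREDICT(B' → ε) = { $, ')', '::' }
For C:
  PREDICT(C → b) = { 'b' }
  PREDICT(C → a) = { 'a' }
  PREDICT(C → n) = { 'n' }
  PREDICT(C → c) = { 'c' }
  PREDICT(C → '(' T ')') = { '(' }
T, B have a single production, so nothing to check there.

All predict sets are disjoint. The grammar IS LL(1).

Answer: Yes, the grammar is LL(1).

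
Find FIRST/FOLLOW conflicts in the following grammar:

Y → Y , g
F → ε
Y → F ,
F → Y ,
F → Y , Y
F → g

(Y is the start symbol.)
Yes. F → Y ',' with FOLLOW(F) on { ',' }; F → Y ',' Y with FOLLOW(F) on { ',' }

A FIRST/FOLLOW conflict occurs when a non-terminal N has a nullable alternative N → β (β ⇒* ε) and another alternative N → α with FIRST(α) ∩ FOLLOW(N) ≠ ∅: on such a lookahead the parser cannot decide between expanding α and letting N vanish via β.

Nullable non-terminals: F.
FIRST sets used below: FIRST(Y) = { ',', 'g' }

F: nullable alternative(s) F → ε; FOLLOW(F) = { ',' }
  F → ε: FIRST \ {ε} = { } — this is the only nullable alternative, skip
  F → Y ,: FIRST \ {ε} = { ',', 'g' } — overlaps FOLLOW(F) on { ',' }: CONFLICT
  F → Y , Y: FIRST \ {ε} = { ',', 'g' } — overlaps FOLLOW(F) on { ',' }: CONFLICT
  F → g: FIRST \ {ε} = { 'g' } — disjoint from FOLLOW(F)

Y has no nullable alternative, so no FIRST/FOLLOW check is needed there.

So the grammar has 2 FIRST/FOLLOW conflicts (marked CONFLICT above).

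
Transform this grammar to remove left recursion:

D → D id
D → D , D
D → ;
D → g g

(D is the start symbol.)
D is directly left-recursive. The standard transformation for
  A → A α₁ | ... | A α_m | β₁ | ... | β_n
is
  A  → β₁ A' | ... | β_n A'
  A' → α₁ A' | ... | α_m A' | ε

D → ; becomes D → ; D'
D → g g becomes D → g g D'
D → D id becomes D' → id D'
D → D , D becomes D' → , D D'
Add D' → ε

Resulting grammar:
D → ; D'
D → g g D'
D' → id D'
D' → , D D'
D' → ε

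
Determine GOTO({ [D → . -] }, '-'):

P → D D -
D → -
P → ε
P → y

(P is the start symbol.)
{ [D → - .] }

GOTO(I, '-') = CLOSURE({ [A → αX.β] : [A → α.Xβ] ∈ I, X = '-' })

Items with dot before '-', with the dot advanced:
  [D → . -] → [D → - .]
Closure adds nothing (no advanced item has the dot before a non-terminal).

GOTO = { [D → - .] }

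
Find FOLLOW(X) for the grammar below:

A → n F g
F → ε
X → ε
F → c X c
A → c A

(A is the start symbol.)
{ 'c' }

In F → c X c: X is followed by c, add FIRST(c) \ {ε} = { 'c' }

Taking the union: FOLLOW(X) = { 'c' }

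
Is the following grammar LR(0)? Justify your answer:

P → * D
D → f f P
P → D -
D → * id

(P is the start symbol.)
Augment with P' → P and build the canonical LR(0) collection (I0 = CLOSURE({[P' → . P]}), then GOTO on every symbol after a dot until no new states appear). It has 11 states:
  I0: { [D → . * id], [D → . f f P], [P → . * D], [P → . D -], [P' → . P] }  — shift
  I1: { [D → * . id], [D → . * id], [D → . f f P], [P → * . D] }  — shift
  I2: { [P → D . -] }  — shift
  I3: { [P' → P .] }  — accept
  I4: { [D → f . f P] }  — shift
  I5: { [D → . * id], [D → . f f P], [D → f f . P], [P → . * D], [P → . D -] }  — shift
  I6: { [D → f f P .] }  — reduce
  I7: { [P → D - .] }  — reduce
  I8: { [D → * . id] }  — shift
  I9: { [P → * D .] }  — reduce
  I10: { [D → * id .] }  — reduce

Every state is either a pure shift/goto state or contains exactly one complete item and nothing to shift — no conflicts. The grammar is LR(0).

Answer: Yes, the grammar is LR(0)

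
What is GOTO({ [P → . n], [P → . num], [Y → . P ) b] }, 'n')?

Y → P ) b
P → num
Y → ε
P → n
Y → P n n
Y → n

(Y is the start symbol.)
GOTO(I, 'n') = CLOSURE({ [A → αX.β] : [A → α.Xβ] ∈ I, X = 'n' })

Items with dot before 'n', with the dot advanced:
  [P → . n] → [P → n .]
Closure adds nothing (no advanced item has the dot before a non-terminal).

GOTO = { [P → n .] }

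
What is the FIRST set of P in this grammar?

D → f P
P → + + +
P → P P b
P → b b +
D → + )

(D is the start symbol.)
{ '+', 'b' }

To compute FIRST(P), examine every production with P on the left-hand side, reading each right-hand side left to right until a non-nullable symbol is reached.

From P → + + +:
  - '+' is a terminal: add '+' and stop
From P → P P b:
  - P is the symbol being defined: contributes nothing new
    P is not nullable, so stop
From P → b b +:
  - b is a terminal: add 'b' and stop

Collecting: FIRST(P) = { '+', 'b' }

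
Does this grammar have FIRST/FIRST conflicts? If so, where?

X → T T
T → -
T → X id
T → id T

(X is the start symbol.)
FIRST sets of the non-terminals at (or reachable through a nullable prefix from) the front of some alternative:
  FIRST(X) = { '-', 'id' }

Productions for T:
  T → -: FIRST = { '-' }
  T → X id: FIRST = { '-', 'id' }
  T → id T: FIRST = { 'id' }
X has only one production, so no FIRST/FIRST conflict is possible there.

Conflict for T: T → - and T → X id
  Overlap: { '-' }
Conflict for T: T → X id and T → id T
  Overlap: { 'id' }

Answer: Yes. T → '-' / T → X id on { '-' }; T → X id / T → id T on { 'id' }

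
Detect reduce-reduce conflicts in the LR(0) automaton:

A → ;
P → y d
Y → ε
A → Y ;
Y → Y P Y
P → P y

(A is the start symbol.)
No reduce-reduce conflicts

Augment with A' → A and build the canonical LR(0) collection (I0 = CLOSURE({[A' → . A]}), then GOTO on every symbol after a dot until no new states appear). It has 10 states:
  I0: { [A → . ;], [A → . Y ;], [A' → . A], [Y → . Y P Y], [Y → .] }  — shift, reduce
  I1: { [A → ; .] }  — reduce
  I2: { [A' → A .] }  — accept
  I3: { [A → Y . ;], [P → . P y], [P → . y d], [Y → Y . P Y] }  — shift
  I4: { [A → Y ; .] }  — reduce
  I5: { [P → P . y], [Y → . Y P Y], [Y → .], [Y → Y P . Y] }  — shift, reduce
  I6: { [P → y . d] }  — shift
  I7: { [P → y d .] }  — reduce
  I8: { [P → . P y], [P → . y d], [Y → Y . P Y], [Y → Y P Y .] }  — shift, reduce
  I9: { [P → P y .] }  — reduce

No state contains more than one complete item.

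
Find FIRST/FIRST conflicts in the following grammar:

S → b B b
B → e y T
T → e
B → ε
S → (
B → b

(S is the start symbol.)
A FIRST/FIRST conflict occurs when two productions N → α and N → β for the same non-terminal have FIRST(α) ∩ FIRST(β) ≠ ∅ (with ε ∈ FIRST of a nullable right-hand side, so two nullable alternatives also conflict).

Productions for S:
  S → b B b: FIRST = { 'b' }
  S → (: FIRST = { '(' }
Productions for B:
  B → e y T: FIRST = { 'e' }
  B → ε: FIRST = { ε }
  B → b: FIRST = { 'b' }
T has only one production, so no FIRST/FIRST conflict is possible there.

All alternatives of each non-terminal have pairwise disjoint FIRST sets.

Answer: No FIRST/FIRST conflicts.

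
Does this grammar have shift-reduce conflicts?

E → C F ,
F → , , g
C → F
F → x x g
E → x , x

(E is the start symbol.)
A shift-reduce conflict occurs when an LR(0) state has both:
  - a complete (reduce) item [A → α .] (dot at the end), and
  - a shift item [B → β . c γ] (dot before a terminal).

Augment with E' → E and build the canonical LR(0) collection (I0 = CLOSURE({[E' → . E]}), then GOTO on every symbol after a dot until no new states appear). It has 15 states:
  I0: { [C → . F], [E → . C F ,], [E → . x , x], [E' → . E], [F → . , , g], [F → . x x g] }  — shift
  I1: { [F → , . , g] }  — shift
  I2: { [E → C . F ,], [F → . , , g], [F → . x x g] }  — shift
  I3: { [E' → E .] }  — accept
  I4: { [C → F .] }  — reduce
  I5: { [E → x . , x], [F → x . x g] }  — shift
  I6: { [E → x , . x] }  — shift
  I7: { [F → x x . g] }  — shift
  I8: { [F → x x g .] }  — reduce
  I9: { [E → x , x .] }  — reduce
  I10: { [E → C F . ,] }  — shift
  I11: { [F → x . x g] }  — shift
  I12: { [E → C F , .] }  — reduce
  I13: { [F → , , . g] }  — shift
  I14: { [F → , , g .] }  — reduce

No state contains both a complete item and a shift item.

Answer: No shift-reduce conflicts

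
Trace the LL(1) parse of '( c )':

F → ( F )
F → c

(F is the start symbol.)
LL(1) parsing maintains a stack (initially the start symbol over $) and the input. At each step: if the stack top is a terminal, match it against the current input token; if it is a non-terminal N, replace it with the RHS of M[N, lookahead] (the unique production whose predict set contains the lookahead).

Stack is shown with the top on the left.

Stack    Input    Action
------------------------
F $      ( c ) $  output F → ( F )
( F ) $  ( c ) $  match '('
F ) $    c ) $    output F → c
c ) $    c ) $    match 'c'
) $      ) $      match ')'
$        $        accept

The string is accepted.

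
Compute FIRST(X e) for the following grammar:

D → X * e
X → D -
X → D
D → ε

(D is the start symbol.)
{ '*', '-', 'e' }

FIRST sets of the non-terminals involved (from the grammar, by fixed-point iteration):
  FIRST(X) = { '*', '-', ε }

To compute FIRST(X e), process the symbols left to right:
Symbol X is a non-terminal. Add FIRST(X) \ {ε} = { '*', '-' }
X is nullable (ε ∈ FIRST(X)), continue to the next symbol.
Symbol e is a terminal. Add 'e' and stop.
FIRST(X e) = { '*', '-', 'e' }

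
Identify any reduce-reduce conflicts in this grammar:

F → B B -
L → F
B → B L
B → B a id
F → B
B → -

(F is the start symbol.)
Augment with F' → F and build the canonical LR(0) collection (I0 = CLOSURE({[F' → . F]}), then GOTO on every symbol after a dot until no new states appear). It has 10 states:
  I0: { [B → . -], [B → . B L], [B → . B a id], [F → . B B -], [F → . B], [F' → . F] }  — shift
  I1: { [B → - .] }  — reduce
  I2: { [B → . -], [B → . B L], [B → . B a id], [B → B . L], [B → B . a id], [F → . B B -], [F → . B], [F → B . B -], [F → B .], [L → . F] }  — shift, reduce
  I3: { [F' → F .] }  — accept
  I4: { [B → . -], [B → . B L], [B → . B a id], [B → B . L], [B → B . a id], [F → . B B -], [F → . B], [F → B . B -], [F → B .], [F → B B . -], [L → . F] }  — shift, reduce
  I5: { [L → F .] }  — reduce
  I6: { [B → B L .] }  — reduce
  I7: { [B → B a . id] }  — shift
  I8: { [B → B a id .] }  — reduce
  I9: { [B → - .], [F → B B - .] }  — 2 reduces

I9 contains complete items [B → - .], [F → B B - .] — reduce-reduce conflict.

Answer: Yes — I9: [B → - .] vs [F → B B - .]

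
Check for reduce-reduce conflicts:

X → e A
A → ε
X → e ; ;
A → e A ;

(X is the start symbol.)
A reduce-reduce conflict occurs when an LR(0) state has two complete items [A → α .] and [B → β .] — both call for a reduction, and with no lookahead the parser cannot choose between them.

Augment with X' → X and build the canonical LR(0) collection (I0 = CLOSURE({[X' → . X]}), then GOTO on every symbol after a dot until no new states appear). It has 9 states:
  I0: { [X → . e ; ;], [X → . e A], [X' → . X] }  — shift
  I1: { [X' → X .] }  — accept
  I2: { [A → . e A ;], [A → .], [X → e . ; ;], [X → e . A] }  — shift, reduce
  I3: { [X → e ; . ;] }  — shift
  I4: { [X → e A .] }  — reduce
  I5: { [A → . e A ;], [A → .], [A → e . A ;] }  — shift, reduce
  I6: { [A → e A . ;] }  — shift
  I7: { [A → e A ; .] }  — reduce
  I8: { [X → e ; ; .] }  — reduce

No state contains more than one complete item.

Answer: No reduce-reduce conflicts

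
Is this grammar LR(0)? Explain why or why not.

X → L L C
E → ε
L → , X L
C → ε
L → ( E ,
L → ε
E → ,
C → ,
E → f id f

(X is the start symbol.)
Augment with X' → X and build the canonical LR(0) collection (I0 = CLOSURE({[X' → . X]}), then GOTO on every symbol after a dot until no new states appear). It has 16 states:
  I0: { [L → . ( E ,], [L → . , X L], [L → .], [X → . L L C], [X' → . X] }  — shift, reduce
  I1: { [E → . ,], [E → . f id f], [E → .], [L → ( . E ,] }  — shift, reduce
  I2: { [L → , . X L], [L → . ( E ,], [L → . , X L], [L → .], [X → . L L C] }  — shift, reduce
  I3: { [L → . ( E ,], [L → . , X L], [L → .], [X → L . L C] }  — shift, reduce
  I4: { [X' → X .] }  — accept
  I5: { [C → . ,], [C → .], [X → L L . C] }  — shift, reduce
  I6: { [C → , .] }  — reduce
  I7: { [X → L L C .] }  — reduce
  I8: { [L → , X . L], [L → . ( E ,], [L → . , X L], [L → .] }  — shift, reduce
  I9: { [L → , X L .] }  — reduce
  I10: { [E → , .] }  — reduce
  I11: { [L → ( E . ,] }  — shift
  I12: { [E → f . id f] }  — shift
  I13: { [E → f id . f] }  — shift
  I14: { [E → f id f .] }  — reduce
  I15: { [L → ( E , .] }  — reduce

Conflict in state I0:
  Shift-reduce conflict between [L → .] and [L → . ( E ,]
So the grammar is NOT LR(0).

Answer: No. Shift-reduce conflict between [L → .] and [L → . ( E ,]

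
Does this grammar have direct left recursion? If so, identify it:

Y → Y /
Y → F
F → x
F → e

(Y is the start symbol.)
Yes, Y is left-recursive

Y → Y /: LEFT RECURSIVE (starts with Y)
Y → F: starts with F
F → x: starts with x
F → e: starts with e

The grammar has direct left recursion on: Y.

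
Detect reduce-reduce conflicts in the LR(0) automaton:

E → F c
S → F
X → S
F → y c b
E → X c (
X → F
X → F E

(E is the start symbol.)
Yes — I2: [S → F .] vs [X → F .]

A reduce-reduce conflict occurs when an LR(0) state has two complete items [A → α .] and [B → β .] — both call for a reduction, and with no lookahead the parser cannot choose between them.

Augment with E' → E and build the canonical LR(0) collection (I0 = CLOSURE({[E' → . E]}), then GOTO on every symbol after a dot until no new states appear). It has 12 states:
  I0: { [E → . F c], [E → . X c (], [E' → . E], [F → . y c b], [S → . F], [X → . F E], [X → . F], [X → . S] }  — shift
  I1: { [E' → E .] }  — accept
  I2: { [E → . F c], [E → . X c (], [E → F . c], [F → . y c b], [S → . F], [S → F .], [X → . F E], [X → . F], [X → . S], [X → F . E], [X → F .] }  — shift, 2 reduces
  I3: { [X → S .] }  — reduce
  I4: { [E → X . c (] }  — shift
  I5: { [F → y . c b] }  — shift
  I6: { [F → y c . b] }  — shift
  I7: { [F → y c b .] }  — reduce
  I8: { [E → X c . (] }  — shift
  I9: { [E → X c ( .] }  — reduce
  I10: { [X → F E .] }  — reduce
  I11: { [E → F c .] }  — reduce

I2 contains complete items [S → F .], [X → F .] — reduce-reduce conflict.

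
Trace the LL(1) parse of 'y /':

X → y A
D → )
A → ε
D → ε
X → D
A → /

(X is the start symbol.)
LL(1) parsing maintains a stack (initially the start symbol over $) and the input. At each step: if the stack top is a terminal, match it against the current input token; if it is a non-terminal N, replace it with the RHS of M[N, lookahead] (the unique production whose predict set contains the lookahead).

Stack is shown with the top on the left.

Stack  Input  Action
--------------------
X $    y / $  output X → y A
y A $  y / $  match 'y'
A $    / $    output A → /
/ $    / $    match '/'
$      $      accept

The string is accepted.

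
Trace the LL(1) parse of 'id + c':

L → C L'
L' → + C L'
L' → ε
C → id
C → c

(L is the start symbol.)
Stack is shown with the top on the left.

Stack     Input     Action
--------------------------
L $       id + c $  output L → C L'
C L' $    id + c $  output C → id
id L' $   id + c $  match 'id'
L' $      + c $     output L' → + C L'
+ C L' $  + c $     match '+'
C L' $    c $       output C → c
c L' $    c $       match 'c'
L' $      $         output L' → ε
$         $         accept

The string is accepted.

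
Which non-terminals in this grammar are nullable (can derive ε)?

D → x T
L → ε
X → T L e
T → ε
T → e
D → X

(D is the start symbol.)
A non-terminal is nullable if it can derive ε (the empty string): either it has an ε-production, or it has a production whose right-hand side consists entirely of nullable non-terminals.

ε-productions: L → ε, T → ε
So L, T are immediately nullable.
No further non-terminal can be added: every production for the remaining non-terminals contains a terminal or a non-nullable non-terminal.
Nullable = { 'L', 'T' }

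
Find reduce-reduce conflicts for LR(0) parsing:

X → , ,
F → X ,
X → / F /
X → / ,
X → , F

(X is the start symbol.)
A reduce-reduce conflict occurs when an LR(0) state has two complete items [A → α .] and [B → β .] — both call for a reduction, and with no lookahead the parser cannot choose between them.

Augment with X' → X and build the canonical LR(0) collection (I0 = CLOSURE({[X' → . X]}), then GOTO on every symbol after a dot until no new states appear). It has 11 states:
  I0: { [X → . , ,], [X → . , F], [X → . / ,], [X → . / F /], [X' → . X] }  — shift
  I1: { [F → . X ,], [X → , . ,], [X → , . F], [X → . , ,], [X → . , F], [X → . / ,], [X → . / F /] }  — shift
  I2: { [F → . X ,], [X → . , ,], [X → . , F], [X → . / ,], [X → . / F /], [X → / . ,], [X → / . F /] }  — shift
  I3: { [X' → X .] }  — accept
  I4: { [F → . X ,], [X → , . ,], [X → , . F], [X → . , ,], [X → . , F], [X → . / ,], [X → . / F /], [X → / , .] }  — shift, reduce
  I5: { [X → / F . /] }  — shift
  I6: { [F → X . ,] }  — shift
  I7: { [F → X , .] }  — reduce
  I8: { [X → / F / .] }  — reduce
  I9: { [F → . X ,], [X → , , .], [X → , . ,], [X → , . F], [X → . , ,], [X → . , F], [X → . / ,], [X → . / F /] }  — shift, reduce
  I10: { [X → , F .] }  — reduce

No state contains more than one complete item.

Answer: No reduce-reduce conflicts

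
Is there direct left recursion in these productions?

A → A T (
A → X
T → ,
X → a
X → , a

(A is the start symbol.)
A → A T (: LEFT RECURSIVE (starts with A)
A → X: starts with X
T → ,: starts with ','
X → a: starts with a
X → , a: starts with ','

The grammar has direct left recursion on: A.

Answer: Yes, A is left-recursive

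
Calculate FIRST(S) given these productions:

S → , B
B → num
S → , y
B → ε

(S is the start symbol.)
To compute FIRST(S), examine every production with S on the left-hand side, reading each right-hand side left to right until a non-nullable symbol is reached.

From S → , B:
  - ',' is a terminal: add ',' and stop
From S → , y:
  - ',' is a terminal: add ',' and stop

Collecting: FIRST(S) = { ',' }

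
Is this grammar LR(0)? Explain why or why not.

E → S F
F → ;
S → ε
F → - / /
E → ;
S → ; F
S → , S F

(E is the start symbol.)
Augment with E' → E and build the canonical LR(0) collection (I0 = CLOSURE({[E' → . E]}), then GOTO on every symbol after a dot until no new states appear). It has 14 states:
  I0: { [E → . ;], [E → . S F], [E' → . E], [S → . , S F], [S → . ; F], [S → .] }  — shift, reduce
  I1: { [S → , . S F], [S → . , S F], [S → . ; F], [S → .] }  — shift, reduce
  I2: { [E → ; .], [F → . - / /], [F → . ;], [S → ; . F] }  — shift, reduce
  I3: { [E' → E .] }  — accept
  I4: { [E → S . F], [F → . - / /], [F → . ;] }  — shift
  I5: { [F → - . / /] }  — shift
  I6: { [F → ; .] }  — reduce
  I7: { [E → S F .] }  — reduce
  I8: { [F → - / . /] }  — shift
  I9: { [F → - / / .] }  — reduce
  I10: { [S → ; F .] }  — reduce
  I11: { [F → . - / /], [F → . ;], [S → ; . F] }  — shift
  I12: { [F → . - / /], [F → . ;], [S → , S . F] }  — shift
  I13: { [S → , S F .] }  — reduce

Conflict in state I0:
  Shift-reduce conflict between [S → .] and [E → . ;]
So the grammar is NOT LR(0).

Answer: No. Shift-reduce conflict between [S → .] and [E → . ;]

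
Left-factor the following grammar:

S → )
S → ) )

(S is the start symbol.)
S → ) S'
S' → ε
S' → )

Left-factoring transforms A → αβ₁ | αβ₂ into A → αA' and A' → β₁ | β₂
(α is the longest common prefix among the alternatives). Repeat until
no nonterminal has two alternatives with a common prefix.

Round 1: S has alternatives sharing prefix ')'. Introduce S': S → ) S'
  Add: S' → ε
  Add: S' → )

No remaining common prefixes — done.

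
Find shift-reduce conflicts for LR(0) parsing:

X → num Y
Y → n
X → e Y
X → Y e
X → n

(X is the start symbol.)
A shift-reduce conflict occurs when an LR(0) state has both:
  - a complete (reduce) item [A → α .] (dot at the end), and
  - a shift item [B → β . c γ] (dot before a terminal).

Augment with X' → X and build the canonical LR(0) collection (I0 = CLOSURE({[X' → . X]}), then GOTO on every symbol after a dot until no new states appear). It has 10 states:
  I0: { [X → . Y e], [X → . e Y], [X → . n], [X → . num Y], [X' → . X], [Y → . n] }  — shift
  I1: { [X' → X .] }  — accept
  I2: { [X → Y . e] }  — shift
  I3: { [X → e . Y], [Y → . n] }  — shift
  I4: { [X → n .], [Y → n .] }  — 2 reduces
  I5: { [X → num . Y], [Y → . n] }  — shift
  I6: { [X → num Y .] }  — reduce
  I7: { [Y → n .] }  — reduce
  I8: { [X → e Y .] }  — reduce
  I9: { [X → Y e .] }  — reduce

No state contains both a complete item and a shift item.

Answer: No shift-reduce conflicts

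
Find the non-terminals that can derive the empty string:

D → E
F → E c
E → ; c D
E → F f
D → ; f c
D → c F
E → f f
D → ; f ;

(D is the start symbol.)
A non-terminal is nullable if it can derive ε (the empty string): either it has an ε-production, or it has a production whose right-hand side consists entirely of nullable non-terminals.

There are no ε-productions, so no non-terminal can derive ε.
No non-terminals are nullable.

Answer: None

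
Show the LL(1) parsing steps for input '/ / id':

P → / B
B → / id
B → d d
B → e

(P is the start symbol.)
LL(1) parsing maintains a stack (initially the start symbol over $) and the input. At each step: if the stack top is a terminal, match it against the current input token; if it is a non-terminal N, replace it with the RHS of M[N, lookahead] (the unique production whose predict set contains the lookahead).

Stack is shown with the top on the left.

Stack   Input     Action
------------------------
P $     / / id $  output P → / B
/ B $   / / id $  match '/'
B $     / id $    output B → / id
/ id $  / id $    match '/'
id $    id $      match 'id'
$       $         accept

The string is accepted.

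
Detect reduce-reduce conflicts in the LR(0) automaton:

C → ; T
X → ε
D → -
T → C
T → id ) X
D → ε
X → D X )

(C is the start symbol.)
A reduce-reduce conflict occurs when an LR(0) state has two complete items [A → α .] and [B → β .] — both call for a reduction, and with no lookahead the parser cannot choose between them.

Augment with C' → C and build the canonical LR(0) collection (I0 = CLOSURE({[C' → . C]}), then GOTO on every symbol after a dot until no new states appear). It has 12 states:
  I0: { [C → . ; T], [C' → . C] }  — shift
  I1: { [C → . ; T], [C → ; . T], [T → . C], [T → . id ) X] }  — shift
  I2: { [C' → C .] }  — accept
  I3: { [T → C .] }  — reduce
  I4: { [C → ; T .] }  — reduce
  I5: { [T → id . ) X] }  — shift
  I6: { [D → . -], [D → .], [T → id ) . X], [X → . D X )], [X → .] }  — shift, 2 reduces
  I7: { [D → - .] }  — reduce
  I8: { [D → . -], [D → .], [X → . D X )], [X → .], [X → D . X )] }  — shift, 2 reduces
  I9: { [T → id ) X .] }  — reduce
  I10: { [X → D X . )] }  — shift
  I11: { [X → D X ) .] }  — reduce

I6 contains complete items [D → .], [X → .] — reduce-reduce conflict.
I8 contains complete items [D → .], [X → .] — reduce-reduce conflict.

Answer: Yes — I6: [D → .] vs [X → .]; I8: [D → .] vs [X → .]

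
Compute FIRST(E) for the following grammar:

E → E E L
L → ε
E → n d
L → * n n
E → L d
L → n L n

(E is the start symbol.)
To compute FIRST(E), examine every production with E on the left-hand side, reading each right-hand side left to right until a non-nullable symbol is reached.

FIRST sets of the other non-terminals involved (by the same procedure, iterated to a fixed point):
  FIRST(L) = { '*', 'n', ε }

From E → E E L:
  - E is the symbol being defined: contributes nothing new
    E is not nullable, so stop
From E → n d:
  - n is a terminal: add 'n' and stop
From E → L d:
  - L is a non-terminal: add FIRST(L) \ {ε} = { '*', 'n' }
    L is nullable, so continue to the next symbol
  - d is a terminal: add 'd' and stop

Collecting: FIRST(E) = { '*', 'd', 'n' }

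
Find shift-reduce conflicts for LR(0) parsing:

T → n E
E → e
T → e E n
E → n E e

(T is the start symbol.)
A shift-reduce conflict occurs when an LR(0) state has both:
  - a complete (reduce) item [A → α .] (dot at the end), and
  - a shift item [B → β . c γ] (dot before a terminal).

Augment with T' → T and build the canonical LR(0) collection (I0 = CLOSURE({[T' → . T]}), then GOTO on every symbol after a dot until no new states appear). It has 11 states:
  I0: { [T → . e E n], [T → . n E], [T' → . T] }  — shift
  I1: { [T' → T .] }  — accept
  I2: { [E → . e], [E → . n E e], [T → e . E n] }  — shift
  I3: { [E → . e], [E → . n E e], [T → n . E] }  — shift
  I4: { [T → n E .] }  — reduce
  I5: { [E → e .] }  — reduce
  I6: { [E → . e], [E → . n E e], [E → n . E e] }  — shift
  I7: { [E → n E . e] }  — shift
  I8: { [E → n E e .] }  — reduce
  I9: { [T → e E . n] }  — shift
  I10: { [T → e E n .] }  — reduce

No state contains both a complete item and a shift item.

Answer: No shift-reduce conflicts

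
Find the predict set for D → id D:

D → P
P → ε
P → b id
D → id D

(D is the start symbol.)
PREDICT(D → id D) = (FIRST(RHS) \ {ε}) ∪ (FOLLOW(D) if ε ∈ FIRST(RHS), i.e. RHS ⇒* ε)
FIRST(id D) = { 'id' }
ε ∉ FIRST(id D), so FOLLOW(D) is not added.
PREDICT(D → id D) = { 'id' }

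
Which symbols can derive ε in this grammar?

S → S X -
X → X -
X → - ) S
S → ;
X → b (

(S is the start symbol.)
There are no ε-productions, so no non-terminal can derive ε.
No non-terminals are nullable.

Answer: None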